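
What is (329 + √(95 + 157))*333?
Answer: 109557 + 1998*√7 ≈ 1.1484e+5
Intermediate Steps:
(329 + √(95 + 157))*333 = (329 + √252)*333 = (329 + 6*√7)*333 = 109557 + 1998*√7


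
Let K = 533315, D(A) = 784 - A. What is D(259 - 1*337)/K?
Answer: 862/533315 ≈ 0.0016163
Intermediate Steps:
D(259 - 1*337)/K = (784 - (259 - 1*337))/533315 = (784 - (259 - 337))*(1/533315) = (784 - 1*(-78))*(1/533315) = (784 + 78)*(1/533315) = 862*(1/533315) = 862/533315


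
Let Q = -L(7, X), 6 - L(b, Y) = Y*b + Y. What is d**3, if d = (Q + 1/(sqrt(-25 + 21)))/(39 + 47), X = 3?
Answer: (36 - I)**3/5088448 ≈ 0.0091478 - 0.00076389*I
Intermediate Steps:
L(b, Y) = 6 - Y - Y*b (L(b, Y) = 6 - (Y*b + Y) = 6 - (Y + Y*b) = 6 + (-Y - Y*b) = 6 - Y - Y*b)
Q = 18 (Q = -(6 - 1*3 - 1*3*7) = -(6 - 3 - 21) = -1*(-18) = 18)
d = 9/43 - I/172 (d = (18 + 1/(sqrt(-25 + 21)))/(39 + 47) = (18 + 1/(sqrt(-4)))/86 = (18 + 1/(2*I))*(1/86) = (18 - I/2)*(1/86) = 9/43 - I/172 ≈ 0.2093 - 0.005814*I)
d**3 = (9/43 - I/172)**3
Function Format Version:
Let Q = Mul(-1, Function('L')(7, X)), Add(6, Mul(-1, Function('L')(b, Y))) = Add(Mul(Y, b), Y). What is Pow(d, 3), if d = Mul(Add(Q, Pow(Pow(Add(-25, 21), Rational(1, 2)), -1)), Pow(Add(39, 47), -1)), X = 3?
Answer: Mul(Rational(1, 5088448), Pow(Add(36, Mul(-1, I)), 3)) ≈ Add(0.0091478, Mul(-0.00076389, I))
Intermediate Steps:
Function('L')(b, Y) = Add(6, Mul(-1, Y), Mul(-1, Y, b)) (Function('L')(b, Y) = Add(6, Mul(-1, Add(Mul(Y, b), Y))) = Add(6, Mul(-1, Add(Y, Mul(Y, b)))) = Add(6, Add(Mul(-1, Y), Mul(-1, Y, b))) = Add(6, Mul(-1, Y), Mul(-1, Y, b)))
Q = 18 (Q = Mul(-1, Add(6, Mul(-1, 3), Mul(-1, 3, 7))) = Mul(-1, Add(6, -3, -21)) = Mul(-1, -18) = 18)
d = Add(Rational(9, 43), Mul(Rational(-1, 172), I)) (d = Mul(Add(18, Pow(Pow(Add(-25, 21), Rational(1, 2)), -1)), Pow(Add(39, 47), -1)) = Mul(Add(18, Pow(Pow(-4, Rational(1, 2)), -1)), Pow(86, -1)) = Mul(Add(18, Pow(Mul(2, I), -1)), Rational(1, 86)) = Mul(Add(18, Mul(Rational(-1, 2), I)), Rational(1, 86)) = Add(Rational(9, 43), Mul(Rational(-1, 172), I)) ≈ Add(0.20930, Mul(-0.0058140, I)))
Pow(d, 3) = Pow(Add(Rational(9, 43), Mul(Rational(-1, 172), I)), 3)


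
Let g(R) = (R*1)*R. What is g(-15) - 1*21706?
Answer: -21481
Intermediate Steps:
g(R) = R² (g(R) = R*R = R²)
g(-15) - 1*21706 = (-15)² - 1*21706 = 225 - 21706 = -21481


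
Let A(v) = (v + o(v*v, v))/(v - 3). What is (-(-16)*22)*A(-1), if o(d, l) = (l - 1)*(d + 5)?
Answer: 1144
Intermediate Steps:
o(d, l) = (-1 + l)*(5 + d)
A(v) = (-5 + v³ - v² + 6*v)/(-3 + v) (A(v) = (v + (-5 - v*v + 5*v + (v*v)*v))/(v - 3) = (v + (-5 - v² + 5*v + v²*v))/(-3 + v) = (v + (-5 - v² + 5*v + v³))/(-3 + v) = (v + (-5 + v³ - v² + 5*v))/(-3 + v) = (-5 + v³ - v² + 6*v)/(-3 + v))
(-(-16)*22)*A(-1) = (-(-16)*22)*((-5 + (-1)³ - 1*(-1)² + 6*(-1))/(-3 - 1)) = (-16*(-22))*((-5 - 1 - 1*1 - 6)/(-4)) = 352*(-(-5 - 1 - 1 - 6)/4) = 352*(-¼*(-13)) = 352*(13/4) = 1144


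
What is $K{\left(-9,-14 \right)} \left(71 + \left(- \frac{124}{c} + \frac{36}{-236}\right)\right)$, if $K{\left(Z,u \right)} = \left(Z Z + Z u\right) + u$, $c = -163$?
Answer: $\frac{132910608}{9617} \approx 13820.0$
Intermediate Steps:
$K{\left(Z,u \right)} = u + Z^{2} + Z u$ ($K{\left(Z,u \right)} = \left(Z^{2} + Z u\right) + u = u + Z^{2} + Z u$)
$K{\left(-9,-14 \right)} \left(71 + \left(- \frac{124}{c} + \frac{36}{-236}\right)\right) = \left(-14 + \left(-9\right)^{2} - -126\right) \left(71 + \left(- \frac{124}{-163} + \frac{36}{-236}\right)\right) = \left(-14 + 81 + 126\right) \left(71 + \left(\left(-124\right) \left(- \frac{1}{163}\right) + 36 \left(- \frac{1}{236}\right)\right)\right) = 193 \left(71 + \left(\frac{124}{163} - \frac{9}{59}\right)\right) = 193 \left(71 + \frac{5849}{9617}\right) = 193 \cdot \frac{688656}{9617} = \frac{132910608}{9617}$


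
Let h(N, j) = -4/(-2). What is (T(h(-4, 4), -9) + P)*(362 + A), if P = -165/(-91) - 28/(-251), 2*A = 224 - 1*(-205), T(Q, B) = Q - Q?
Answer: 50689339/45682 ≈ 1109.6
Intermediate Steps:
h(N, j) = 2 (h(N, j) = -4*(-½) = 2)
T(Q, B) = 0
A = 429/2 (A = (224 - 1*(-205))/2 = (224 + 205)/2 = (½)*429 = 429/2 ≈ 214.50)
P = 43963/22841 (P = -165*(-1/91) - 28*(-1/251) = 165/91 + 28/251 = 43963/22841 ≈ 1.9247)
(T(h(-4, 4), -9) + P)*(362 + A) = (0 + 43963/22841)*(362 + 429/2) = (43963/22841)*(1153/2) = 50689339/45682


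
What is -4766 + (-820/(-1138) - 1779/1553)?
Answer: -4211884783/883657 ≈ -4766.4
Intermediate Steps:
-4766 + (-820/(-1138) - 1779/1553) = -4766 + (-820*(-1/1138) - 1779*1/1553) = -4766 + (410/569 - 1779/1553) = -4766 - 375521/883657 = -4211884783/883657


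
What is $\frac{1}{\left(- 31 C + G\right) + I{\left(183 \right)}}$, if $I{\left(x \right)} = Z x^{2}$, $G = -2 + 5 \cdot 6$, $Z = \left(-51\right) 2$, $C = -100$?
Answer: $- \frac{1}{3412750} \approx -2.9302 \cdot 10^{-7}$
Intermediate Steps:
$Z = -102$
$G = 28$ ($G = -2 + 30 = 28$)
$I{\left(x \right)} = - 102 x^{2}$
$\frac{1}{\left(- 31 C + G\right) + I{\left(183 \right)}} = \frac{1}{\left(\left(-31\right) \left(-100\right) + 28\right) - 102 \cdot 183^{2}} = \frac{1}{\left(3100 + 28\right) - 3415878} = \frac{1}{3128 - 3415878} = \frac{1}{-3412750} = - \frac{1}{3412750}$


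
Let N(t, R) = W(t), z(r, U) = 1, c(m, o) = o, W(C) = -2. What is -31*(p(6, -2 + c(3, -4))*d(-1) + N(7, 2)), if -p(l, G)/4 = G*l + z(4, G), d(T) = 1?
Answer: -4278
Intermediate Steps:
N(t, R) = -2
p(l, G) = -4 - 4*G*l (p(l, G) = -4*(G*l + 1) = -4*(1 + G*l) = -4 - 4*G*l)
-31*(p(6, -2 + c(3, -4))*d(-1) + N(7, 2)) = -31*((-4 - 4*(-2 - 4)*6)*1 - 2) = -31*((-4 - 4*(-6)*6)*1 - 2) = -31*((-4 + 144)*1 - 2) = -31*(140*1 - 2) = -31*(140 - 2) = -31*138 = -4278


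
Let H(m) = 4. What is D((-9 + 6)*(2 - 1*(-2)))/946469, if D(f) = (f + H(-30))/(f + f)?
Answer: 1/2839407 ≈ 3.5219e-7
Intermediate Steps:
D(f) = (4 + f)/(2*f) (D(f) = (f + 4)/(f + f) = (4 + f)/((2*f)) = (4 + f)*(1/(2*f)) = (4 + f)/(2*f))
D((-9 + 6)*(2 - 1*(-2)))/946469 = ((4 + (-9 + 6)*(2 - 1*(-2)))/(2*(((-9 + 6)*(2 - 1*(-2))))))/946469 = ((4 - 3*(2 + 2))/(2*((-3*(2 + 2)))))*(1/946469) = ((4 - 3*4)/(2*((-3*4))))*(1/946469) = ((1/2)*(4 - 12)/(-12))*(1/946469) = ((1/2)*(-1/12)*(-8))*(1/946469) = (1/3)*(1/946469) = 1/2839407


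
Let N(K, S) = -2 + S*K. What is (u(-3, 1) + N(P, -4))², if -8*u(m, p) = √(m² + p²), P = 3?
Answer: (112 + √10)²/64 ≈ 207.22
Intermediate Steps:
u(m, p) = -√(m² + p²)/8
N(K, S) = -2 + K*S
(u(-3, 1) + N(P, -4))² = (-√((-3)² + 1²)/8 + (-2 + 3*(-4)))² = (-√(9 + 1)/8 + (-2 - 12))² = (-√10/8 - 14)² = (-14 - √10/8)²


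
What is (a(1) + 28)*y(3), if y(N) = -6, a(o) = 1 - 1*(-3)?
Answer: -192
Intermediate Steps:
a(o) = 4 (a(o) = 1 + 3 = 4)
(a(1) + 28)*y(3) = (4 + 28)*(-6) = 32*(-6) = -192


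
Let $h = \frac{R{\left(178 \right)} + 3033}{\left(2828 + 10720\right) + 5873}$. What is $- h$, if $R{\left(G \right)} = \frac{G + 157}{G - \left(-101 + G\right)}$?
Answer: $- \frac{306668}{1961521} \approx -0.15634$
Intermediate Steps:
$R{\left(G \right)} = \frac{157}{101} + \frac{G}{101}$ ($R{\left(G \right)} = \frac{157 + G}{101} = \left(157 + G\right) \frac{1}{101} = \frac{157}{101} + \frac{G}{101}$)
$h = \frac{306668}{1961521}$ ($h = \frac{\left(\frac{157}{101} + \frac{1}{101} \cdot 178\right) + 3033}{\left(2828 + 10720\right) + 5873} = \frac{\left(\frac{157}{101} + \frac{178}{101}\right) + 3033}{13548 + 5873} = \frac{\frac{335}{101} + 3033}{19421} = \frac{306668}{101} \cdot \frac{1}{19421} = \frac{306668}{1961521} \approx 0.15634$)
$- h = \left(-1\right) \frac{306668}{1961521} = - \frac{306668}{1961521}$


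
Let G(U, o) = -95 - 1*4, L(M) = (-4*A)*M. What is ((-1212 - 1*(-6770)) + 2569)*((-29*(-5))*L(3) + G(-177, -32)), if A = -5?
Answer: 69900327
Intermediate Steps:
L(M) = 20*M (L(M) = (-4*(-5))*M = 20*M)
G(U, o) = -99 (G(U, o) = -95 - 4 = -99)
((-1212 - 1*(-6770)) + 2569)*((-29*(-5))*L(3) + G(-177, -32)) = ((-1212 - 1*(-6770)) + 2569)*((-29*(-5))*(20*3) - 99) = ((-1212 + 6770) + 2569)*(145*60 - 99) = (5558 + 2569)*(8700 - 99) = 8127*8601 = 69900327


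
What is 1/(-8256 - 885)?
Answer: -1/9141 ≈ -0.00010940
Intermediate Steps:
1/(-8256 - 885) = 1/(-9141) = -1/9141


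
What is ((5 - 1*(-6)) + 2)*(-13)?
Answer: -169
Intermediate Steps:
((5 - 1*(-6)) + 2)*(-13) = ((5 + 6) + 2)*(-13) = (11 + 2)*(-13) = 13*(-13) = -169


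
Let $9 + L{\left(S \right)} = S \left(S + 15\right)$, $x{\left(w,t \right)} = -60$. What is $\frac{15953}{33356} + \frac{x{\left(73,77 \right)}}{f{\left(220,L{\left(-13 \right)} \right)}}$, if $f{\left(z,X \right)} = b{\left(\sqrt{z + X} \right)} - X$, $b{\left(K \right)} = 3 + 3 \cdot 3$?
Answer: $- \frac{1251569}{1567732} \approx -0.79833$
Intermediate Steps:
$b{\left(K \right)} = 12$ ($b{\left(K \right)} = 3 + 9 = 12$)
$L{\left(S \right)} = -9 + S \left(15 + S\right)$ ($L{\left(S \right)} = -9 + S \left(S + 15\right) = -9 + S \left(15 + S\right)$)
$f{\left(z,X \right)} = 12 - X$
$\frac{15953}{33356} + \frac{x{\left(73,77 \right)}}{f{\left(220,L{\left(-13 \right)} \right)}} = \frac{15953}{33356} - \frac{60}{12 - \left(-9 + \left(-13\right)^{2} + 15 \left(-13\right)\right)} = 15953 \cdot \frac{1}{33356} - \frac{60}{12 - \left(-9 + 169 - 195\right)} = \frac{15953}{33356} - \frac{60}{12 - -35} = \frac{15953}{33356} - \frac{60}{12 + 35} = \frac{15953}{33356} - \frac{60}{47} = - \frac{1251569}{1567732}$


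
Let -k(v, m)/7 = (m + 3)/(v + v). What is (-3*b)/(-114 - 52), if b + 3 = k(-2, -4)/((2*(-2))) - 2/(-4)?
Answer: -99/2656 ≈ -0.037274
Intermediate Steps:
k(v, m) = -7*(3 + m)/(2*v) (k(v, m) = -7*(m + 3)/(v + v) = -7*(3 + m)/(2*v))
b = -33/16 (b = -3 + (((7/2)*(-3 - 1*(-4))/(-2))/((2*(-2))) - 2/(-4)) = -3 + (((7/2)*(-½)*(-3 + 4))/(-4) - 2*(-¼)) = -3 + (((7/2)*(-½)*1)*(-¼) + ½) = -3 + (-7/4*(-¼) + ½) = -3 + (7/16 + ½) = -3 + 15/16 = -33/16 ≈ -2.0625)
(-3*b)/(-114 - 52) = (-3*(-33/16))/(-114 - 52) = (99/16)/(-166) = (99/16)*(-1/166) = -99/2656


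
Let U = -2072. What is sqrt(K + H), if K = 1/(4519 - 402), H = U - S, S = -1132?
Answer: I*sqrt(15932703543)/4117 ≈ 30.659*I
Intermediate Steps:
H = -940 (H = -2072 - 1*(-1132) = -2072 + 1132 = -940)
K = 1/4117 ≈ 0.00024290
sqrt(K + H) = sqrt(1/4117 - 940) = sqrt(-3869979/4117) = I*sqrt(15932703543)/4117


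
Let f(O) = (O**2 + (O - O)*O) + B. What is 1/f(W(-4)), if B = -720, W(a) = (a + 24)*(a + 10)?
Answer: 1/13680 ≈ 7.3099e-5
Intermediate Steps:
W(a) = (10 + a)*(24 + a) (W(a) = (24 + a)*(10 + a) = (10 + a)*(24 + a))
f(O) = -720 + O**2 (f(O) = (O**2 + (O - O)*O) - 720 = (O**2 + 0*O) - 720 = (O**2 + 0) - 720 = O**2 - 720 = -720 + O**2)
1/f(W(-4)) = 1/(-720 + (240 + (-4)**2 + 34*(-4))**2) = 1/(-720 + (240 + 16 - 136)**2) = 1/(-720 + 120**2) = 1/(-720 + 14400) = 1/13680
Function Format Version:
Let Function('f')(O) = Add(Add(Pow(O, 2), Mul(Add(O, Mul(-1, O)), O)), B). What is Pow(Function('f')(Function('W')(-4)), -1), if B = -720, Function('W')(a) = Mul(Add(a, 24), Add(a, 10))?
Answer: Rational(1, 13680) ≈ 7.3099e-5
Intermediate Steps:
Function('W')(a) = Mul(Add(10, a), Add(24, a)) (Function('W')(a) = Mul(Add(24, a), Add(10, a)) = Mul(Add(10, a), Add(24, a)))
Function('f')(O) = Add(-720, Pow(O, 2)) (Function('f')(O) = Add(Add(Pow(O, 2), Mul(Add(O, Mul(-1, O)), O)), -720) = Add(Add(Pow(O, 2), Mul(0, O)), -720) = Add(Add(Pow(O, 2), 0), -720) = Add(Pow(O, 2), -720) = Add(-720, Pow(O, 2)))
Pow(Function('f')(Function('W')(-4)), -1) = Pow(Add(-720, Pow(Add(240, Pow(-4, 2), Mul(34, -4)), 2)), -1) = Pow(Add(-720, Pow(Add(240, 16, -136), 2)), -1) = Pow(Add(-720, Pow(120, 2)), -1) = Pow(Add(-720, 14400), -1) = Pow(13680, -1) = Rational(1, 13680)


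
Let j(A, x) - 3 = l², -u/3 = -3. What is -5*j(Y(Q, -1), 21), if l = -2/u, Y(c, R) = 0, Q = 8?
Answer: -1235/81 ≈ -15.247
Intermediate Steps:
u = 9 (u = -3*(-3) = 9)
l = -2/9 ≈ -0.22222
j(A, x) = 247/81 (j(A, x) = 3 + (-2/9)² = 3 + 4/81 = 247/81)
-5*j(Y(Q, -1), 21) = -5*247/81 = -1235/81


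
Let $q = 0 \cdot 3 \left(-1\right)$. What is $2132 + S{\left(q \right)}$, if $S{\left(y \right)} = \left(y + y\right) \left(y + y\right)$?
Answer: $2132$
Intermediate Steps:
$q = 0$ ($q = 0 \left(-1\right) = 0$)
$S{\left(y \right)} = 4 y^{2}$ ($S{\left(y \right)} = 2 y 2 y = 4 y^{2}$)
$2132 + S{\left(q \right)} = 2132 + 4 \cdot 0^{2} = 2132 + 4 \cdot 0 = 2132 + 0 = 2132$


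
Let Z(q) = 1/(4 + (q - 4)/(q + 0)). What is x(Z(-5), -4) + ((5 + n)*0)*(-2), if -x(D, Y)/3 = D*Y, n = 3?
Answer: 60/29 ≈ 2.0690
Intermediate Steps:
Z(q) = 1/(4 + (-4 + q)/q)
x(D, Y) = -3*D*Y
x(Z(-5), -4) + ((5 + n)*0)*(-2) = -3*(-5/(-4 + 5*(-5)))*(-4) + ((5 + 3)*0)*(-2) = -3*(-5/(-4 - 25))*(-4) + (8*0)*(-2) = -3*(-5/(-29))*(-4) + 0*(-2) = -3*(-5*(-1/29))*(-4) + 0 = -3*5/29*(-4) + 0 = 60/29 + 0 = 60/29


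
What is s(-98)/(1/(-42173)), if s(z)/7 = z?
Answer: 28930678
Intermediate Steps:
s(z) = 7*z
s(-98)/(1/(-42173)) = (7*(-98))/(1/(-42173)) = -686/(-1/42173) = -686*(-42173) = 28930678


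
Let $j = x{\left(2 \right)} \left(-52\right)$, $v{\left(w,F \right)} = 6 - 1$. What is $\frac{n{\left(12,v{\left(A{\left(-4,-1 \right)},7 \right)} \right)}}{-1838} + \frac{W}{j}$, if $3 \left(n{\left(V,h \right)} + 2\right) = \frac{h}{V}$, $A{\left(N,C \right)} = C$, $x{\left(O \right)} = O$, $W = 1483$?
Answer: $- \frac{6132511}{430092} \approx -14.259$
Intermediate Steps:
$v{\left(w,F \right)} = 5$ ($v{\left(w,F \right)} = 6 - 1 = 5$)
$n{\left(V,h \right)} = -2 + \frac{h}{3 V}$ ($n{\left(V,h \right)} = -2 + \frac{h \frac{1}{V}}{3} = -2 + \frac{h}{3 V}$)
$j = -104$ ($j = 2 \left(-52\right) = -104$)
$\frac{n{\left(12,v{\left(A{\left(-4,-1 \right)},7 \right)} \right)}}{-1838} + \frac{W}{j} = \frac{-2 + \frac{1}{3} \cdot 5 \cdot \frac{1}{12}}{-1838} + \frac{1483}{-104} = \left(-2 + \frac{1}{3} \cdot 5 \cdot \frac{1}{12}\right) \left(- \frac{1}{1838}\right) + 1483 \left(- \frac{1}{104}\right) = \left(-2 + \frac{5}{36}\right) \left(- \frac{1}{1838}\right) - \frac{1483}{104} = \left(- \frac{67}{36}\right) \left(- \frac{1}{1838}\right) - \frac{1483}{104} = \frac{67}{66168} - \frac{1483}{104} = - \frac{6132511}{430092}$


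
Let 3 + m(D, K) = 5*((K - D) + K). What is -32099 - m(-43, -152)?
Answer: -30791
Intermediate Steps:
m(D, K) = -3 - 5*D + 10*K (m(D, K) = -3 + 5*((K - D) + K) = -3 + 5*(-D + 2*K) = -3 + (-5*D + 10*K) = -3 - 5*D + 10*K)
-32099 - m(-43, -152) = -32099 - (-3 - 5*(-43) + 10*(-152)) = -32099 - (-3 + 215 - 1520) = -32099 - 1*(-1308) = -32099 + 1308 = -30791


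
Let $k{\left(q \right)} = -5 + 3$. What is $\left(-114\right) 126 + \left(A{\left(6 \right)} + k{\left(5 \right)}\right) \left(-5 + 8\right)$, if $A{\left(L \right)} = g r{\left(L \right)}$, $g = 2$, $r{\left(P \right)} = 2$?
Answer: $-14358$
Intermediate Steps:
$k{\left(q \right)} = -2$
$A{\left(L \right)} = 4$ ($A{\left(L \right)} = 2 \cdot 2 = 4$)
$\left(-114\right) 126 + \left(A{\left(6 \right)} + k{\left(5 \right)}\right) \left(-5 + 8\right) = \left(-114\right) 126 + \left(4 - 2\right) \left(-5 + 8\right) = -14364 + 2 \cdot 3 = -14364 + 6 = -14358$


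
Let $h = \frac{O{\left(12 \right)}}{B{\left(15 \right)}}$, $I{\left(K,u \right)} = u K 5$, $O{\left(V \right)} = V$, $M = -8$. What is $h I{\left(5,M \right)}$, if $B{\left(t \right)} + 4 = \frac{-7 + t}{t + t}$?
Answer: $\frac{4500}{7} \approx 642.86$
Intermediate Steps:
$I{\left(K,u \right)} = 5 K u$ ($I{\left(K,u \right)} = K u 5 = 5 K u$)
$B{\left(t \right)} = -4 + \frac{-7 + t}{2 t}$ ($B{\left(t \right)} = -4 + \frac{-7 + t}{t + t} = -4 + \frac{-7 + t}{2 t}$)
$h = - \frac{45}{14}$ ($h = \frac{12}{\frac{7}{2} \cdot \frac{1}{15} \left(-1 - 15\right)} = \frac{12}{\frac{7}{2} \cdot \frac{1}{15} \left(-16\right)} = \frac{12}{- \frac{56}{15}} = 12 \left(- \frac{15}{56}\right) = - \frac{45}{14} \approx -3.2143$)
$h I{\left(5,M \right)} = - \frac{45 \cdot 5 \cdot 5 \left(-8\right)}{14} = \left(- \frac{45}{14}\right) \left(-200\right) = \frac{4500}{7}$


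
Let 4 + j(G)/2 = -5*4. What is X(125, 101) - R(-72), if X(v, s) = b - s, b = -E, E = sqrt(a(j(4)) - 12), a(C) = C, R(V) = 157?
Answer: -258 - 2*I*sqrt(15) ≈ -258.0 - 7.746*I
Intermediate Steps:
j(G) = -48 (j(G) = -8 + 2*(-5*4) = -8 + 2*(-20) = -8 - 40 = -48)
E = 2*I*sqrt(15) (E = sqrt(-48 - 12) = sqrt(-60) = 2*I*sqrt(15) ≈ 7.746*I)
b = -2*I*sqrt(15) ≈ -7.746*I
X(v, s) = -s - 2*I*sqrt(15) (X(v, s) = -2*I*sqrt(15) - s = -s - 2*I*sqrt(15))
X(125, 101) - R(-72) = (-1*101 - 2*I*sqrt(15)) - 1*157 = (-101 - 2*I*sqrt(15)) - 157 = -258 - 2*I*sqrt(15)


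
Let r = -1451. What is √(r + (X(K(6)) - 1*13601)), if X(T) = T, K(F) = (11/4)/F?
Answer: I*√2167422/12 ≈ 122.68*I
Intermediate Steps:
K(F) = 11/(4*F) (K(F) = (11*(¼))/F = 11/(4*F))
√(r + (X(K(6)) - 1*13601)) = √(-1451 + ((11/4)/6 - 1*13601)) = √(-1451 + ((11/4)*(⅙) - 13601)) = √(-1451 + (11/24 - 13601)) = √(-1451 - 326413/24) = √(-361237/24) = I*√2167422/12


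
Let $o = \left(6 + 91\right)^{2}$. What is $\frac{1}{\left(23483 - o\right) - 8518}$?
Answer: $\frac{1}{5556} \approx 0.00017999$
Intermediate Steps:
$o = 9409$ ($o = 97^{2} = 9409$)
$\frac{1}{\left(23483 - o\right) - 8518} = \frac{1}{\left(23483 - 9409\right) - 8518} = \frac{1}{14074 - 8518} = \frac{1}{5556}$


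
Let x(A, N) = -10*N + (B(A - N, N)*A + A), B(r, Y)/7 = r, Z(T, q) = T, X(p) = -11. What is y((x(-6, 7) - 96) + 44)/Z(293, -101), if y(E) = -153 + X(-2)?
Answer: -164/293 ≈ -0.55973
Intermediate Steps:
B(r, Y) = 7*r
x(A, N) = A - 10*N + A*(-7*N + 7*A) (x(A, N) = -10*N + ((7*(A - N))*A + A) = -10*N + ((-7*N + 7*A)*A + A) = -10*N + (A*(-7*N + 7*A) + A) = -10*N + (A + A*(-7*N + 7*A)) = A - 10*N + A*(-7*N + 7*A))
y(E) = -164 (y(E) = -153 - 11 = -164)
y((x(-6, 7) - 96) + 44)/Z(293, -101) = -164/293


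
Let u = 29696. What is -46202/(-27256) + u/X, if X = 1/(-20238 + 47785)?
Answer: 11148190706237/13628 ≈ 8.1804e+8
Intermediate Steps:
X = 1/27547 ≈ 3.6302e-5
-46202/(-27256) + u/X = -46202/(-27256) + 29696/(1/27547) = -46202*(-1/27256) + 29696*27547 = 23101/13628 + 818035712 = 11148190706237/13628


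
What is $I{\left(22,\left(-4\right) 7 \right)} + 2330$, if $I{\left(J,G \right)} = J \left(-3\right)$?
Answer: $2264$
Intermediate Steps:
$I{\left(J,G \right)} = - 3 J$
$I{\left(22,\left(-4\right) 7 \right)} + 2330 = \left(-3\right) 22 + 2330 = -66 + 2330 = 2264$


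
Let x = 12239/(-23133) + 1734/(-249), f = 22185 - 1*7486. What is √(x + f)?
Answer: 5*√2166438875935818/1920039 ≈ 121.21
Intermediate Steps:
f = 14699 (f = 22185 - 7486 = 14699)
x = -14386711/1920039 (x = 12239*(-1/23133) + 1734*(-1/249) = -12239/23133 - 578/83 = -14386711/1920039 ≈ -7.4929)
√(x + f) = √(-14386711/1920039 + 14699) = √(28208266550/1920039) = 5*√2166438875935818/1920039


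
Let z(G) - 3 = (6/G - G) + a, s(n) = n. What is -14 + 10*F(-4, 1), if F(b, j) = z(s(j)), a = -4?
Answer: 26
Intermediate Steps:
z(G) = -1 - G + 6/G (z(G) = 3 + ((6/G - G) - 4) = 3 + ((-G + 6/G) - 4) = 3 + (-4 - G + 6/G) = -1 - G + 6/G)
F(b, j) = -1 - j + 6/j
-14 + 10*F(-4, 1) = -14 + 10*(-1 - 1*1 + 6/1) = -14 + 10*(-1 - 1 + 6*1) = -14 + 10*(-1 - 1 + 6) = -14 + 10*4 = -14 + 40 = 26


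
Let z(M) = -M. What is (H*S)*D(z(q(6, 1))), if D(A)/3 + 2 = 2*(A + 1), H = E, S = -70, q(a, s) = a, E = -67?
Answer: -168840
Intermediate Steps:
H = -67
D(A) = 6*A (D(A) = -6 + 3*(2*(A + 1)) = -6 + 3*(2*(1 + A)) = -6 + 3*(2 + 2*A) = -6 + (6 + 6*A) = 6*A)
(H*S)*D(z(q(6, 1))) = (-67*(-70))*(6*(-1*6)) = 4690*(6*(-6)) = 4690*(-36) = -168840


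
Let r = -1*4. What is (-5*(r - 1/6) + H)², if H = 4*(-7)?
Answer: 1849/36 ≈ 51.361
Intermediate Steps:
r = -4
H = -28
(-5*(r - 1/6) + H)² = (-5*(-4 - 1/6) - 28)² = (-5*(-4 - 1*⅙) - 28)² = (-5*(-4 - ⅙) - 28)² = (-5*(-25/6) - 28)² = (125/6 - 28)² = (-43/6)² = 1849/36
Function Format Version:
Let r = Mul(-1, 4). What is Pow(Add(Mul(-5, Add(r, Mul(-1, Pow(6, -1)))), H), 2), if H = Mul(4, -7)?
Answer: Rational(1849, 36) ≈ 51.361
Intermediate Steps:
r = -4
H = -28
Pow(Add(Mul(-5, Add(r, Mul(-1, Pow(6, -1)))), H), 2) = Pow(Add(Mul(-5, Add(-4, Mul(-1, Pow(6, -1)))), -28), 2) = Pow(Add(Mul(-5, Add(-4, Mul(-1, Rational(1, 6)))), -28), 2) = Pow(Add(Mul(-5, Add(-4, Rational(-1, 6))), -28), 2) = Pow(Add(Mul(-5, Rational(-25, 6)), -28), 2) = Pow(Add(Rational(125, 6), -28), 2) = Pow(Rational(-43, 6), 2) = Rational(1849, 36)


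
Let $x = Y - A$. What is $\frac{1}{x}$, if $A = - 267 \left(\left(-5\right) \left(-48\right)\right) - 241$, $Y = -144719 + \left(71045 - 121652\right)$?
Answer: $- \frac{1}{131005} \approx -7.6333 \cdot 10^{-6}$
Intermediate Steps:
$Y = -195326$ ($Y = -144719 + \left(71045 - 121652\right) = -144719 - 50607 = -195326$)
$A = -64321$ ($A = \left(-267\right) 240 - 241 = -64080 - 241 = -64321$)
$x = -131005$ ($x = -195326 - -64321 = -195326 + 64321 = -131005$)
$\frac{1}{x} = \frac{1}{-131005} = - \frac{1}{131005}$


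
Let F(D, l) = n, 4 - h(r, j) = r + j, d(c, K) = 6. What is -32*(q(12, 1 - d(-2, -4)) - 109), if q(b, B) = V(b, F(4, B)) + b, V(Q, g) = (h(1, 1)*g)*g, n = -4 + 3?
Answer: 3040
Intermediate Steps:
n = -1
h(r, j) = 4 - j - r (h(r, j) = 4 - (r + j) = 4 - (j + r) = 4 + (-j - r) = 4 - j - r)
F(D, l) = -1
V(Q, g) = 2*g**2 (V(Q, g) = ((4 - 1*1 - 1*1)*g)*g = ((4 - 1 - 1)*g)*g = (2*g)*g = 2*g**2)
q(b, B) = 2 + b (q(b, B) = 2*(-1)**2 + b = 2*1 + b = 2 + b)
-32*(q(12, 1 - d(-2, -4)) - 109) = -32*((2 + 12) - 109) = -32*(14 - 109) = -32*(-95) = 3040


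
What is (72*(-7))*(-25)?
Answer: 12600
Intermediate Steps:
(72*(-7))*(-25) = -504*(-25) = 12600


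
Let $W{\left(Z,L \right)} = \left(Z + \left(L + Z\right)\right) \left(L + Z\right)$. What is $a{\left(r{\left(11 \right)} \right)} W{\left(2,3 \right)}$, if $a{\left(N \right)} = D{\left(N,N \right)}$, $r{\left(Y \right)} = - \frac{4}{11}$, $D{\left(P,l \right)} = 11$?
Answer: $385$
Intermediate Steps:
$W{\left(Z,L \right)} = \left(L + Z\right) \left(L + 2 Z\right)$ ($W{\left(Z,L \right)} = \left(L + 2 Z\right) \left(L + Z\right) = \left(L + Z\right) \left(L + 2 Z\right)$)
$r{\left(Y \right)} = - \frac{4}{11}$ ($r{\left(Y \right)} = \left(-4\right) \frac{1}{11} = - \frac{4}{11}$)
$a{\left(N \right)} = 11$
$a{\left(r{\left(11 \right)} \right)} W{\left(2,3 \right)} = 11 \left(3^{2} + 2 \cdot 2^{2} + 3 \cdot 3 \cdot 2\right) = 11 \left(9 + 2 \cdot 4 + 18\right) = 11 \left(9 + 8 + 18\right) = 11 \cdot 35 = 385$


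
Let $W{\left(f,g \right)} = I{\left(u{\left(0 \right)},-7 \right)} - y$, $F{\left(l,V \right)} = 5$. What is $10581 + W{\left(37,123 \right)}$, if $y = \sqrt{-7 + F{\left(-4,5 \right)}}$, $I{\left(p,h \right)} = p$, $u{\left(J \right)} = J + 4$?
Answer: $10585 - i \sqrt{2} \approx 10585.0 - 1.4142 i$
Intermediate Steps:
$u{\left(J \right)} = 4 + J$
$y = i \sqrt{2}$ ($y = \sqrt{-7 + 5} = \sqrt{-2} = i \sqrt{2} \approx 1.4142 i$)
$W{\left(f,g \right)} = 4 - i \sqrt{2}$ ($W{\left(f,g \right)} = \left(4 + 0\right) - i \sqrt{2} = 4 - i \sqrt{2}$)
$10581 + W{\left(37,123 \right)} = 10581 + \left(4 - i \sqrt{2}\right) = 10585 - i \sqrt{2}$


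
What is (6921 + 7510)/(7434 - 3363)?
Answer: 14431/4071 ≈ 3.5448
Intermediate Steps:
(6921 + 7510)/(7434 - 3363) = 14431/4071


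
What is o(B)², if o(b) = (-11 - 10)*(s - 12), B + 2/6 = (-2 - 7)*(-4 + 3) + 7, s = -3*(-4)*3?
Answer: 254016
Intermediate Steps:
s = 36 (s = 12*3 = 36)
B = 47/3 (B = -⅓ + ((-2 - 7)*(-4 + 3) + 7) = -⅓ + (-9*(-1) + 7) = -⅓ + (9 + 7) = -⅓ + 16 = 47/3 ≈ 15.667)
o(b) = -504 (o(b) = (-11 - 10)*(36 - 12) = -21*24 = -504)
o(B)² = (-504)² = 254016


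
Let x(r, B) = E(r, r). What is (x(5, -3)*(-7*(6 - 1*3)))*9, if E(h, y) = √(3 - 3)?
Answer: 0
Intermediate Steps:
E(h, y) = 0 (E(h, y) = √0 = 0)
x(r, B) = 0
(x(5, -3)*(-7*(6 - 1*3)))*9 = (0*(-7*(6 - 1*3)))*9 = (0*(-7*(6 - 3)))*9 = (0*(-7*3))*9 = (0*(-21))*9 = 0*9 = 0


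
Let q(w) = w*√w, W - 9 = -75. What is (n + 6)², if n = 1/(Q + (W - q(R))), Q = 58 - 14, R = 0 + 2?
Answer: 2007891/56644 + 1417*√2/28322 ≈ 35.518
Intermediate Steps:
W = -66 (W = 9 - 75 = -66)
R = 2
q(w) = w^(3/2)
Q = 44
n = 1/(-22 - 2*√2) (n = 1/(44 + (-66 - 2^(3/2))) = 1/(44 + (-66 - 2*√2)) = 1/(-22 - 2*√2) ≈ -0.040276)
(n + 6)² = ((-11/238 + √2/238) + 6)² = (1417/238 + √2/238)²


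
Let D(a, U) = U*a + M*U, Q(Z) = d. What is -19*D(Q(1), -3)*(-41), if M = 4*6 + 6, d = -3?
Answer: -63099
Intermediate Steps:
M = 30 (M = 24 + 6 = 30)
Q(Z) = -3
D(a, U) = 30*U + U*a (D(a, U) = U*a + 30*U = 30*U + U*a)
-19*D(Q(1), -3)*(-41) = -(-57)*(30 - 3)*(-41) = -(-57)*27*(-41) = -19*(-81)*(-41) = 1539*(-41) = -63099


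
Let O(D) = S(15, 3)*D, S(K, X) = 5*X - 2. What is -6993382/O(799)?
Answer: -6993382/10387 ≈ -673.28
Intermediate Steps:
S(K, X) = -2 + 5*X
O(D) = 13*D (O(D) = (-2 + 5*3)*D = (-2 + 15)*D = 13*D)
-6993382/O(799) = -6993382/(13*799) = -6993382/10387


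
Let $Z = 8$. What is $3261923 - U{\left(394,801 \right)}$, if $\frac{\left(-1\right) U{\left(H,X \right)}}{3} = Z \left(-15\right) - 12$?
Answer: $3261527$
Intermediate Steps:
$U{\left(H,X \right)} = 396$ ($U{\left(H,X \right)} = - 3 \left(8 \left(-15\right) - 12\right) = - 3 \left(-120 - 12\right) = \left(-3\right) \left(-132\right) = 396$)
$3261923 - U{\left(394,801 \right)} = 3261923 - 396 = 3261527$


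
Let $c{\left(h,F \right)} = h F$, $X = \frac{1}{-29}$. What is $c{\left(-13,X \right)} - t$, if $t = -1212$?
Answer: $\frac{35161}{29} \approx 1212.4$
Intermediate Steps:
$X = - \frac{1}{29} \approx -0.034483$
$c{\left(h,F \right)} = F h$
$c{\left(-13,X \right)} - t = \left(- \frac{1}{29}\right) \left(-13\right) - -1212 = \frac{13}{29} + 1212 = \frac{35161}{29}$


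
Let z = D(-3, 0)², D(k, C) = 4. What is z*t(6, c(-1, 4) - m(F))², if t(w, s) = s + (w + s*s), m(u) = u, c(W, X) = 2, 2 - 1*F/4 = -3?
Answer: 1557504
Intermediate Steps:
F = 20 (F = 8 - 4*(-3) = 8 + 12 = 20)
t(w, s) = s + w + s² (t(w, s) = s + (w + s²) = s + w + s²)
z = 16 (z = 4² = 16)
z*t(6, c(-1, 4) - m(F))² = 16*((2 - 1*20) + 6 + (2 - 1*20)²)² = 16*((2 - 20) + 6 + (2 - 20)²)² = 16*(-18 + 6 + (-18)²)² = 16*(-18 + 6 + 324)² = 16*312² = 16*97344 = 1557504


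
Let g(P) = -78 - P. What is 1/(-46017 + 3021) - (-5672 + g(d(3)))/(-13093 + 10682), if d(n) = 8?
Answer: -247573379/103663356 ≈ -2.3882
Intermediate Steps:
1/(-46017 + 3021) - (-5672 + g(d(3)))/(-13093 + 10682) = 1/(-46017 + 3021) - (-5672 + (-78 - 1*8))/(-13093 + 10682) = 1/(-42996) - (-5672 + (-78 - 8))/(-2411) = -1/42996 - (-5672 - 86)*(-1)/2411 = -1/42996 - (-5758)*(-1)/2411 = -1/42996 - 1*5758/2411 = -1/42996 - 5758/2411 = -247573379/103663356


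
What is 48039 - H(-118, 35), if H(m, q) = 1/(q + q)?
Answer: 3362729/70 ≈ 48039.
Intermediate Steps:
H(m, q) = 1/(2*q)
48039 - H(-118, 35) = 48039 - 1/(2*35) = 48039 - 1*1/70 = 48039 - 1/70 = 3362729/70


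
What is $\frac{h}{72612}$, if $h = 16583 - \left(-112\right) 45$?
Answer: $\frac{21623}{72612} \approx 0.29779$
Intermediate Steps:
$h = 21623$ ($h = 16583 - -5040 = 16583 + 5040 = 21623$)
$\frac{h}{72612} = \frac{21623}{72612}$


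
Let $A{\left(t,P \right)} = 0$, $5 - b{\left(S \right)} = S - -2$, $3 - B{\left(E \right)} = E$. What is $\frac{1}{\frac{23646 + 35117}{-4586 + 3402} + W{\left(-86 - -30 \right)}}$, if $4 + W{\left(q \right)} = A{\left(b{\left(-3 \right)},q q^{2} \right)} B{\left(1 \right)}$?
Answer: $- \frac{1184}{63499} \approx -0.018646$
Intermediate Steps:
$B{\left(E \right)} = 3 - E$
$b{\left(S \right)} = 3 - S$ ($b{\left(S \right)} = 5 - \left(S - -2\right) = 5 - \left(S + 2\right) = 5 - \left(2 + S\right) = 3 - S$)
$W{\left(q \right)} = -4$ ($W{\left(q \right)} = -4 + 0 \left(3 - 1\right) = -4 + 0 \cdot 2 = -4 + 0 = -4$)
$\frac{1}{\frac{23646 + 35117}{-4586 + 3402} + W{\left(-86 - -30 \right)}} = \frac{1}{\frac{23646 + 35117}{-4586 + 3402} - 4} = \frac{1}{\frac{58763}{-1184} - 4} = \frac{1}{58763 \left(- \frac{1}{1184}\right) - 4} = \frac{1}{- \frac{58763}{1184} - 4} = \frac{1}{- \frac{63499}{1184}} = - \frac{1184}{63499}$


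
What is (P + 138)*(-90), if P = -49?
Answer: -8010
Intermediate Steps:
(P + 138)*(-90) = (-49 + 138)*(-90) = 89*(-90) = -8010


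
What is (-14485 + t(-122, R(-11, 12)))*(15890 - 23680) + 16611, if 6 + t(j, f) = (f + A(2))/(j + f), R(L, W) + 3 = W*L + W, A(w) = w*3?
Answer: 5531991263/49 ≈ 1.1290e+8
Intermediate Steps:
A(w) = 3*w
R(L, W) = -3 + W + L*W (R(L, W) = -3 + (W*L + W) = -3 + (L*W + W) = -3 + (W + L*W) = -3 + W + L*W)
t(j, f) = -6 + (6 + f)/(f + j) (t(j, f) = -6 + (f + 3*2)/(j + f) = -6 + (f + 6)/(f + j) = -6 + (6 + f)/(f + j))
(-14485 + t(-122, R(-11, 12)))*(15890 - 23680) + 16611 = (-14485 + (6 - 6*(-122) - 5*(-3 + 12 - 11*12))/((-3 + 12 - 11*12) - 122))*(15890 - 23680) + 16611 = (-14485 + (6 + 732 - 5*(-3 + 12 - 132))/((-3 + 12 - 132) - 122))*(-7790) + 16611 = (-14485 + (6 + 732 - 5*(-123))/(-123 - 122))*(-7790) + 16611 = (-14485 + (6 + 732 + 615)/(-245))*(-7790) + 16611 = (-14485 - 1/245*1353)*(-7790) + 16611 = (-14485 - 1353/245)*(-7790) + 16611 = -3550178/245*(-7790) + 16611 = 5531177324/49 + 16611 = 5531991263/49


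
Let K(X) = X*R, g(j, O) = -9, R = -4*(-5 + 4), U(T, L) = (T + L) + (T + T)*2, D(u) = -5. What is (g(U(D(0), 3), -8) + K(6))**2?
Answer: 225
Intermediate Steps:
U(T, L) = L + 5*T (U(T, L) = (L + T) + (2*T)*2 = (L + T) + 4*T = L + 5*T)
R = 4 (R = -4*(-1) = 4)
K(X) = 4*X (K(X) = X*4 = 4*X)
(g(U(D(0), 3), -8) + K(6))**2 = (-9 + 4*6)**2 = (-9 + 24)**2 = 15**2 = 225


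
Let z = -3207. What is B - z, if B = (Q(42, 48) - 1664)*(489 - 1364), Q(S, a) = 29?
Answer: 1433832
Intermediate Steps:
B = 1430625 (B = (29 - 1664)*(489 - 1364) = -1635*(-875) = 1430625)
B - z = 1430625 - 1*(-3207) = 1430625 + 3207 = 1433832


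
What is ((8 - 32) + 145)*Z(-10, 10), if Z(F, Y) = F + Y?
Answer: 0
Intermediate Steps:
((8 - 32) + 145)*Z(-10, 10) = ((8 - 32) + 145)*(-10 + 10) = (-24 + 145)*0 = 121*0 = 0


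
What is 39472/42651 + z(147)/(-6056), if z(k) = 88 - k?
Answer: 241558841/258294456 ≈ 0.93521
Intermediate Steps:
39472/42651 + z(147)/(-6056) = 39472/42651 + (88 - 1*147)/(-6056) = 39472*(1/42651) + (88 - 147)*(-1/6056) = 39472/42651 - 59*(-1/6056) = 39472/42651 + 59/6056 = 241558841/258294456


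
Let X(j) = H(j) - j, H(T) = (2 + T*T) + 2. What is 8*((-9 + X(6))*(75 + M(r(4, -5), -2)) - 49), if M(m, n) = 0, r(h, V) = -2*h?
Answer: 14608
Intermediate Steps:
H(T) = 4 + T**2 (H(T) = (2 + T**2) + 2 = 4 + T**2)
X(j) = 4 + j**2 - j (X(j) = (4 + j**2) - j = 4 + j**2 - j)
8*((-9 + X(6))*(75 + M(r(4, -5), -2)) - 49) = 8*((-9 + (4 + 6**2 - 1*6))*(75 + 0) - 49) = 8*((-9 + (4 + 36 - 6))*75 - 49) = 8*((-9 + 34)*75 - 49) = 8*(25*75 - 49) = 8*(1875 - 49) = 8*1826 = 14608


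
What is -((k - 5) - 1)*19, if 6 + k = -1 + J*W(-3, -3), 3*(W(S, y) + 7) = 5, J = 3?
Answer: 551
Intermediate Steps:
W(S, y) = -16/3 (W(S, y) = -7 + (⅓)*5 = -7 + 5/3 = -16/3)
k = -23 (k = -6 + (-1 + 3*(-16/3)) = -6 + (-1 - 16) = -6 - 17 = -23)
-((k - 5) - 1)*19 = -((-23 - 5) - 1)*19 = -(-28 - 1)*19 = -1*(-29)*19 = 29*19 = 551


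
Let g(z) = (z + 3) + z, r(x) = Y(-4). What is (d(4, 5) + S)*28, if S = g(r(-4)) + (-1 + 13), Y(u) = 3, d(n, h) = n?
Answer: 700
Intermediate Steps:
r(x) = 3
g(z) = 3 + 2*z (g(z) = (3 + z) + z = 3 + 2*z)
S = 21 (S = (3 + 2*3) + (-1 + 13) = (3 + 6) + 12 = 9 + 12 = 21)
(d(4, 5) + S)*28 = (4 + 21)*28 = 25*28 = 700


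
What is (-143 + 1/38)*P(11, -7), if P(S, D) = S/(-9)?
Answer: 19921/114 ≈ 174.75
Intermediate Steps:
P(S, D) = -S/9 (P(S, D) = S*(-⅑) = -S/9)
(-143 + 1/38)*P(11, -7) = (-143 + 1/38)*(-⅑*11) = (-143 + 1/38)*(-11/9) = -5433/38*(-11/9) = 19921/114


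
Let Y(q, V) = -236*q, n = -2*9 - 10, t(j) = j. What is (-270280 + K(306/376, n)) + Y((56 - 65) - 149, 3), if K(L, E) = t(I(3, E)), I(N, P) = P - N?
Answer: -233023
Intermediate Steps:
n = -28 (n = -18 - 10 = -28)
K(L, E) = -3 + E (K(L, E) = E - 1*3 = E - 3 = -3 + E)
(-270280 + K(306/376, n)) + Y((56 - 65) - 149, 3) = (-270280 + (-3 - 28)) - 236*((56 - 65) - 149) = (-270280 - 31) - 236*(-9 - 149) = -270311 - 236*(-158) = -270311 + 37288 = -233023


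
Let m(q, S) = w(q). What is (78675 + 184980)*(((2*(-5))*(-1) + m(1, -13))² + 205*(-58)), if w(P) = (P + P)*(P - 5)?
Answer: -3133803330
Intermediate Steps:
w(P) = 2*P*(-5 + P) (w(P) = (2*P)*(-5 + P) = 2*P*(-5 + P))
m(q, S) = 2*q*(-5 + q)
(78675 + 184980)*(((2*(-5))*(-1) + m(1, -13))² + 205*(-58)) = (78675 + 184980)*(((2*(-5))*(-1) + 2*1*(-5 + 1))² + 205*(-58)) = 263655*((-10*(-1) + 2*1*(-4))² - 11890) = 263655*((10 - 8)² - 11890) = 263655*(2² - 11890) = 263655*(4 - 11890) = 263655*(-11886) = -3133803330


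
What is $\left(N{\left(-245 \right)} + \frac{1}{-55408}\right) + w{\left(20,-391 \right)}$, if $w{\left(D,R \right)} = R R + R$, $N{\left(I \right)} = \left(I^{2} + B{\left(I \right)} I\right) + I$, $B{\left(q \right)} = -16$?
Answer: $\frac{11978655519}{55408} \approx 2.1619 \cdot 10^{5}$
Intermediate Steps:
$N{\left(I \right)} = I^{2} - 15 I$ ($N{\left(I \right)} = \left(I^{2} - 16 I\right) + I = I^{2} - 15 I$)
$w{\left(D,R \right)} = R + R^{2}$ ($w{\left(D,R \right)} = R^{2} + R = R + R^{2}$)
$\left(N{\left(-245 \right)} + \frac{1}{-55408}\right) + w{\left(20,-391 \right)} = \left(- 245 \left(-15 - 245\right) + \frac{1}{-55408}\right) - 391 \left(1 - 391\right) = \left(\left(-245\right) \left(-260\right) - \frac{1}{55408}\right) - -152490 = \left(63700 - \frac{1}{55408}\right) + 152490 = \frac{3529489599}{55408} + 152490 = \frac{11978655519}{55408}$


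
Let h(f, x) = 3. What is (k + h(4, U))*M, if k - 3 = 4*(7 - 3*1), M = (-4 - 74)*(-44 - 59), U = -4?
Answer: 176748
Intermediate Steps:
M = 8034 (M = -78*(-103) = 8034)
k = 19 (k = 3 + 4*(7 - 3*1) = 3 + 4*(7 - 3) = 3 + 4*4 = 3 + 16 = 19)
(k + h(4, U))*M = (19 + 3)*8034 = 22*8034 = 176748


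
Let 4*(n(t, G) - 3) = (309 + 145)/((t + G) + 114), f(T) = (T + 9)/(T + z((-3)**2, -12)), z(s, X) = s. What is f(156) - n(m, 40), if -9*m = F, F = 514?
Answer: -5531/1744 ≈ -3.1714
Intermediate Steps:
m = -514/9 (m = -1/9*514 = -514/9 ≈ -57.111)
f(T) = 1 (f(T) = (T + 9)/(T + (-3)**2) = (9 + T)/(T + 9) = (9 + T)/(9 + T) = 1)
n(t, G) = 3 + 227/(2*(114 + G + t)) (n(t, G) = 3 + ((309 + 145)/((t + G) + 114))/4 = 3 + (454/((G + t) + 114))/4 = 3 + (454/(114 + G + t))/4 = 3 + 227/(2*(114 + G + t)))
f(156) - n(m, 40) = 1 - (911/2 + 3*40 + 3*(-514/9))/(114 + 40 - 514/9) = 1 - (911/2 + 120 - 514/3)/872/9 = 1 - 9*2425/(872*6) = 1 - 1*7275/1744 = 1 - 7275/1744 = -5531/1744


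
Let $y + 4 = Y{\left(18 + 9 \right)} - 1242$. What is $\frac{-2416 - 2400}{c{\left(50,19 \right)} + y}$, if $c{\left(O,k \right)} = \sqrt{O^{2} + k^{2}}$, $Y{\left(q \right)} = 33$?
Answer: $\frac{1460452}{367127} + \frac{1204 \sqrt{2861}}{367127} \approx 4.1535$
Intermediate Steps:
$y = -1213$ ($y = -4 + \left(33 - 1242\right) = -4 - 1209 = -1213$)
$\frac{-2416 - 2400}{c{\left(50,19 \right)} + y} = \frac{-2416 - 2400}{\sqrt{50^{2} + 19^{2}} - 1213} = - \frac{4816}{\sqrt{2500 + 361} - 1213} = - \frac{4816}{\sqrt{2861} - 1213} = - \frac{4816}{-1213 + \sqrt{2861}}$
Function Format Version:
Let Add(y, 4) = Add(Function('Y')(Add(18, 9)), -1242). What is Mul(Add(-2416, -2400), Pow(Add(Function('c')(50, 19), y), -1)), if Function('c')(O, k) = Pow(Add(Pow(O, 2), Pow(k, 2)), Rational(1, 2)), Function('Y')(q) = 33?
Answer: Add(Rational(1460452, 367127), Mul(Rational(1204, 367127), Pow(2861, Rational(1, 2)))) ≈ 4.1535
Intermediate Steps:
y = -1213 (y = Add(-4, Add(33, -1242)) = Add(-4, -1209) = -1213)
Mul(Add(-2416, -2400), Pow(Add(Function('c')(50, 19), y), -1)) = Mul(Add(-2416, -2400), Pow(Add(Pow(Add(Pow(50, 2), Pow(19, 2)), Rational(1, 2)), -1213), -1)) = Mul(-4816, Pow(Add(Pow(Add(2500, 361), Rational(1, 2)), -1213), -1)) = Mul(-4816, Pow(Add(Pow(2861, Rational(1, 2)), -1213), -1)) = Mul(-4816, Pow(Add(-1213, Pow(2861, Rational(1, 2))), -1))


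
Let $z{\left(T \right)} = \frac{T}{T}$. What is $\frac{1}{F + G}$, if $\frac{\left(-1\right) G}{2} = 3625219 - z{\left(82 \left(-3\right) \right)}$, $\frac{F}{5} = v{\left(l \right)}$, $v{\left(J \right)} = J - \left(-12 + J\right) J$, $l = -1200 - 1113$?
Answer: $- \frac{1}{34150626} \approx -2.9282 \cdot 10^{-8}$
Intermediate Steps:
$z{\left(T \right)} = 1$
$l = -2313$ ($l = -1200 - 1113 = -2313$)
$v{\left(J \right)} = J - J \left(-12 + J\right)$
$F = -26900190$ ($F = 5 \left(- 2313 \left(13 - -2313\right)\right) = 5 \left(- 2313 \left(13 + 2313\right)\right) = 5 \left(\left(-2313\right) 2326\right) = 5 \left(-5380038\right) = -26900190$)
$G = -7250436$ ($G = - 2 \left(3625219 - 1\right) = \left(-2\right) 3625218 = -7250436$)
$\frac{1}{F + G} = \frac{1}{-26900190 - 7250436} = \frac{1}{-34150626} = - \frac{1}{34150626}$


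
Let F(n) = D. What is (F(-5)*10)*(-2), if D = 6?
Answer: -120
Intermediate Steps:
F(n) = 6
(F(-5)*10)*(-2) = (6*10)*(-2) = 60*(-2) = -120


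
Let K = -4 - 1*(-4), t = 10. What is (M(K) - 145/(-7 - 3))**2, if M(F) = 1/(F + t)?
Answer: 5329/25 ≈ 213.16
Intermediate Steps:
K = 0 (K = -4 + 4 = 0)
M(F) = 1/(10 + F) (M(F) = 1/(F + 10) = 1/(10 + F))
(M(K) - 145/(-7 - 3))**2 = (1/(10 + 0) - 145/(-7 - 3))**2 = (1/10 - 145/(-10))**2 = (1/10 - 145*(-1/10))**2 = (1/10 + 29/2)**2 = (73/5)**2 = 5329/25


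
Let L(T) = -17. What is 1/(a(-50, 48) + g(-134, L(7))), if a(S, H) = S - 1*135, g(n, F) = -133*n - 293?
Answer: 1/17344 ≈ 5.7657e-5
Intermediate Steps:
g(n, F) = -293 - 133*n
a(S, H) = -135 + S (a(S, H) = S - 135 = -135 + S)
1/(a(-50, 48) + g(-134, L(7))) = 1/((-135 - 50) + (-293 - 133*(-134))) = 1/(-185 + (-293 + 17822)) = 1/(-185 + 17529) = 1/17344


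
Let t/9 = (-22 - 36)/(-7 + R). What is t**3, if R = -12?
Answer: 142236648/6859 ≈ 20737.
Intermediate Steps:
t = 522/19 (t = 9*((-22 - 36)/(-7 - 12)) = 9*(-58/(-19)) = 9*(-58*(-1/19)) = 9*(58/19) = 522/19 ≈ 27.474)
t**3 = (522/19)**3 = 142236648/6859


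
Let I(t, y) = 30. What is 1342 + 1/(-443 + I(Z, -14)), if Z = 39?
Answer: 554245/413 ≈ 1342.0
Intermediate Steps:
1342 + 1/(-443 + I(Z, -14)) = 1342 + 1/(-443 + 30) = 1342 + 1/(-413) = 1342 - 1/413 = 554245/413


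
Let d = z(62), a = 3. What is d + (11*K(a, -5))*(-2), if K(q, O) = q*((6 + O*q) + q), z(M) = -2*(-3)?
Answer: 402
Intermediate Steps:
z(M) = 6
K(q, O) = q*(6 + q + O*q)
d = 6
d + (11*K(a, -5))*(-2) = 6 + (11*(3*(6 + 3 - 5*3)))*(-2) = 6 + (11*(3*(6 + 3 - 15)))*(-2) = 6 + (11*(3*(-6)))*(-2) = 6 + (11*(-18))*(-2) = 6 - 198*(-2) = 6 + 396 = 402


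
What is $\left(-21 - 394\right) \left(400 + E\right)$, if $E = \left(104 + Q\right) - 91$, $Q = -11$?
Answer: $-166830$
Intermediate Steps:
$E = 2$ ($E = \left(104 - 11\right) - 91 = 93 - 91 = 2$)
$\left(-21 - 394\right) \left(400 + E\right) = \left(-21 - 394\right) \left(400 + 2\right) = \left(-415\right) 402 = -166830$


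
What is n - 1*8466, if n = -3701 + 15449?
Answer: 3282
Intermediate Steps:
n = 11748
n - 1*8466 = 11748 - 1*8466 = 11748 - 8466 = 3282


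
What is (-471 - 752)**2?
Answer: 1495729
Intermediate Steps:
(-471 - 752)**2 = (-1223)**2 = 1495729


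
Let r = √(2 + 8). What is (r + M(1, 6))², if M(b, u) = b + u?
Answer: (7 + √10)² ≈ 103.27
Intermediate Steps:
r = √10 ≈ 3.1623
(r + M(1, 6))² = (√10 + (1 + 6))² = (√10 + 7)² = (7 + √10)²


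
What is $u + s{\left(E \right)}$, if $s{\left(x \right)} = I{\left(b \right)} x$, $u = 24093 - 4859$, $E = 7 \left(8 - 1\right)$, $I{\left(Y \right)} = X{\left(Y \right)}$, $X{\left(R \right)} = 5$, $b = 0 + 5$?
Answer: $19479$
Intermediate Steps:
$b = 5$
$I{\left(Y \right)} = 5$
$E = 49$ ($E = 7 \cdot 7 = 49$)
$u = 19234$ ($u = 24093 - 4859 = 19234$)
$s{\left(x \right)} = 5 x$
$u + s{\left(E \right)} = 19234 + 5 \cdot 49 = 19234 + 245 = 19479$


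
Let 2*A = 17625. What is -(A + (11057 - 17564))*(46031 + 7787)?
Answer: -124077399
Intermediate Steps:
A = 17625/2 (A = (½)*17625 = 17625/2 ≈ 8812.5)
-(A + (11057 - 17564))*(46031 + 7787) = -(17625/2 + (11057 - 17564))*(46031 + 7787) = -(17625/2 - 6507)*53818 = -4611*53818/2 = -1*124077399 = -124077399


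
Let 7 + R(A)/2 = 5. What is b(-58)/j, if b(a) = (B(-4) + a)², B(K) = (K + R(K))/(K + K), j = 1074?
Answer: 1083/358 ≈ 3.0251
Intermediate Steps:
R(A) = -4 (R(A) = -14 + 2*5 = -14 + 10 = -4)
B(K) = (-4 + K)/(2*K) (B(K) = (K - 4)/(K + K) = (-4 + K)/((2*K)) = (-4 + K)*(1/(2*K)) = (-4 + K)/(2*K))
b(a) = (1 + a)² (b(a) = ((½)*(-4 - 4)/(-4) + a)² = ((½)*(-¼)*(-8) + a)² = (1 + a)²)
b(-58)/j = (1 - 58)²/1074 = (-57)²*(1/1074) = 3249*(1/1074) = 1083/358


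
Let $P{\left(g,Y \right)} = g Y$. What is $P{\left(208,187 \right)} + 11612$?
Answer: $50508$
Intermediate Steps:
$P{\left(g,Y \right)} = Y g$
$P{\left(208,187 \right)} + 11612 = 187 \cdot 208 + 11612 = 38896 + 11612 = 50508$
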